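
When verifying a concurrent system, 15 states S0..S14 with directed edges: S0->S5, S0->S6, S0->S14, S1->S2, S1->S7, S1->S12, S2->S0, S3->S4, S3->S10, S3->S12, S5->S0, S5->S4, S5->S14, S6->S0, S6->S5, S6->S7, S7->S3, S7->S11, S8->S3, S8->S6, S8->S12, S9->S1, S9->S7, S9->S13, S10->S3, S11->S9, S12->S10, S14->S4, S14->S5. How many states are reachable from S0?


BFS from S0:
  layer 0: {S0}
  layer 1: {S5, S6, S14}
  layer 2: {S4, S7}
  layer 3: {S3, S11}
  layer 4: {S9, S10, S12}
  layer 5: {S1, S13}
  layer 6: {S2}
Reachable set: {S0, S1, S2, S3, S4, S5, S6, S7, S9, S10, S11, S12, S13, S14}
Count = 14

14


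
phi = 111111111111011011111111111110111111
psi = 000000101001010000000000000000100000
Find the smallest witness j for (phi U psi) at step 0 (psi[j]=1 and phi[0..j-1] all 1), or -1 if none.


(phi U psi) at 0: need smallest j with psi[j]=1 and phi[i]=1 for all i in [0,j).
Scan from step 0:
  step 0: phi=1, psi=0 -> continue
  step 1: phi=1, psi=0 -> continue
  step 2: phi=1, psi=0 -> continue
  step 3: phi=1, psi=0 -> continue
  step 6: psi=1 and phi held for [0,6) -> witness found
Witness step = 6

6


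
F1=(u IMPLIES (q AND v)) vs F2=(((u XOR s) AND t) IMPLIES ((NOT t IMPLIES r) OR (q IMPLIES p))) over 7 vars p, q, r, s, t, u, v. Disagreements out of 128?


F1 = (u IMPLIES (q AND v))
F2 = (((u XOR s) AND t) IMPLIES ((NOT t IMPLIES r) OR (q IMPLIES p)))
Evaluate both on each of 128 rows (bits = p,q,r,s,t,u,v):
  row 0 [0000000]: F1=1 F2=1 -> 0
  row 1 [0000001]: F1=1 F2=1 -> 0
  row 2 [0000010]: F1=0 F2=1 (differ) -> 1
  row 3 [0000011]: F1=0 F2=1 (differ) -> 1
  row 4 [0000100]: F1=1 F2=1 -> 0
  (every remaining row is evaluated the same way; all 128 results are listed next)
Full result column, 8 rows per line (p,q,r,s fixed per line; t,u,v runs 000..111 left to right):
  rows 0-7 [p,q,r,s=0000]: 00110011  (ones: 4)
  rows 8-15 [p,q,r,s=0001]: 00110011  (ones: 4)
  rows 16-23 [p,q,r,s=0010]: 00110011  (ones: 4)
  rows 24-31 [p,q,r,s=0011]: 00110011  (ones: 4)
  rows 32-39 [p,q,r,s=0100]: 00100010  (ones: 2)
  rows 40-47 [p,q,r,s=0101]: 00100010  (ones: 2)
  rows 48-55 [p,q,r,s=0110]: 00100010  (ones: 2)
  rows 56-63 [p,q,r,s=0111]: 00100010  (ones: 2)
  rows 64-71 [p,q,r,s=1000]: 00110011  (ones: 4)
  rows 72-79 [p,q,r,s=1001]: 00110011  (ones: 4)
  rows 80-87 [p,q,r,s=1010]: 00110011  (ones: 4)
  rows 88-95 [p,q,r,s=1011]: 00110011  (ones: 4)
  rows 96-103 [p,q,r,s=1100]: 00100010  (ones: 2)
  rows 104-111 [p,q,r,s=1101]: 00100010  (ones: 2)
  rows 112-119 [p,q,r,s=1110]: 00100010  (ones: 2)
  rows 120-127 [p,q,r,s=1111]: 00100010  (ones: 2)
Disagreements = 4+4+4+4+2+2+2+2+4+4+4+4+2+2+2+2 = 48

48


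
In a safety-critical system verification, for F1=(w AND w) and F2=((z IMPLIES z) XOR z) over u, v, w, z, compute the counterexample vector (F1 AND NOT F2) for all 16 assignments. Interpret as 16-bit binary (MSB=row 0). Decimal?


F1 = (w AND w)
F2 = ((z IMPLIES z) XOR z)
Counterexample to F1=>F2 is where F1=1 and F2=0.
Evaluate each row (bits = u,v,w,z, MSB first):
  row 0 [0000]: F1=0 F2=1 -> F1&~F2 -> 0
  row 1 [0001]: F1=0 F2=0 -> F1&~F2 -> 0
  row 2 [0010]: F1=1 F2=1 -> F1&~F2 -> 0
  row 3 [0011]: F1=1 F2=0 -> F1&~F2 -> 1
  row 4 [0100]: F1=0 F2=1 -> F1&~F2 -> 0
  row 5 [0101]: F1=0 F2=0 -> F1&~F2 -> 0
  row 6 [0110]: F1=1 F2=1 -> F1&~F2 -> 0
  row 7 [0111]: F1=1 F2=0 -> F1&~F2 -> 1
  row 8 [1000]: F1=0 F2=1 -> F1&~F2 -> 0
  row 9 [1001]: F1=0 F2=0 -> F1&~F2 -> 0
  row 10 [1010]: F1=1 F2=1 -> F1&~F2 -> 0
  row 11 [1011]: F1=1 F2=0 -> F1&~F2 -> 1
  row 12 [1100]: F1=0 F2=1 -> F1&~F2 -> 0
  row 13 [1101]: F1=0 F2=0 -> F1&~F2 -> 0
  row 14 [1110]: F1=1 F2=1 -> F1&~F2 -> 0
  row 15 [1111]: F1=1 F2=0 -> F1&~F2 -> 1
Full result column, 4 rows per line (u,v fixed per line; w,z runs 00..11 left to right):
  rows 0-3 [u,v=00]: 0001  = hex 1
  rows 4-7 [u,v=01]: 0001  = hex 1
  rows 8-11 [u,v=10]: 0001  = hex 1
  rows 12-15 [u,v=11]: 0001  = hex 1
Counterexample vector (row 0 .. row 15) = 0001000100010001
Output column grouped in 4s = 0001 0001 0001 0001 = 0x1111
Convert to decimal digit by digit (value = value*16 + digit):
  1 -> 1
  1*16 + 1 = 17
  17*16 + 1 = 273
  273*16 + 1 = 4369
Decimal = 4369

4369


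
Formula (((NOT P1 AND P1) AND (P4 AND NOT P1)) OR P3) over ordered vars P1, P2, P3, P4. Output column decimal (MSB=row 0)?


Formula: (((NOT P1 AND P1) AND (P4 AND NOT P1)) OR P3) over P1, P2, P3, P4 (16 rows)
Evaluate each row (bits = P1,P2,P3,P4, MSB first):
  row 0 [0000]: (((NOT 0 AND 0) AND (0 AND NOT 0)) OR 0) -> 0
  row 1 [0001]: (((NOT 0 AND 0) AND (1 AND NOT 0)) OR 0) -> 0
  row 2 [0010]: (((NOT 0 AND 0) AND (0 AND NOT 0)) OR 1) -> 1
  row 3 [0011]: (((NOT 0 AND 0) AND (1 AND NOT 0)) OR 1) -> 1
  row 4 [0100]: (((NOT 0 AND 0) AND (0 AND NOT 0)) OR 0) -> 0
  row 5 [0101]: (((NOT 0 AND 0) AND (1 AND NOT 0)) OR 0) -> 0
  row 6 [0110]: (((NOT 0 AND 0) AND (0 AND NOT 0)) OR 1) -> 1
  row 7 [0111]: (((NOT 0 AND 0) AND (1 AND NOT 0)) OR 1) -> 1
  row 8 [1000]: (((NOT 1 AND 1) AND (0 AND NOT 1)) OR 0) -> 0
  row 9 [1001]: (((NOT 1 AND 1) AND (1 AND NOT 1)) OR 0) -> 0
  row 10 [1010]: (((NOT 1 AND 1) AND (0 AND NOT 1)) OR 1) -> 1
  row 11 [1011]: (((NOT 1 AND 1) AND (1 AND NOT 1)) OR 1) -> 1
  row 12 [1100]: (((NOT 1 AND 1) AND (0 AND NOT 1)) OR 0) -> 0
  row 13 [1101]: (((NOT 1 AND 1) AND (1 AND NOT 1)) OR 0) -> 0
  row 14 [1110]: (((NOT 1 AND 1) AND (0 AND NOT 1)) OR 1) -> 1
  row 15 [1111]: (((NOT 1 AND 1) AND (1 AND NOT 1)) OR 1) -> 1
Full result column, 4 rows per line (P1,P2 fixed per line; P3,P4 runs 00..11 left to right):
  rows 0-3 [P1,P2=00]: 0011  = hex 3
  rows 4-7 [P1,P2=01]: 0011  = hex 3
  rows 8-11 [P1,P2=10]: 0011  = hex 3
  rows 12-15 [P1,P2=11]: 0011  = hex 3
Output column (row 0 .. row 15) = 0011001100110011
Output column grouped in 4s = 0011 0011 0011 0011 = 0x3333
Convert to decimal digit by digit (value = value*16 + digit):
  3 -> 3
  3*16 + 3 = 51
  51*16 + 3 = 819
  819*16 + 3 = 13107
Decimal = 13107

13107


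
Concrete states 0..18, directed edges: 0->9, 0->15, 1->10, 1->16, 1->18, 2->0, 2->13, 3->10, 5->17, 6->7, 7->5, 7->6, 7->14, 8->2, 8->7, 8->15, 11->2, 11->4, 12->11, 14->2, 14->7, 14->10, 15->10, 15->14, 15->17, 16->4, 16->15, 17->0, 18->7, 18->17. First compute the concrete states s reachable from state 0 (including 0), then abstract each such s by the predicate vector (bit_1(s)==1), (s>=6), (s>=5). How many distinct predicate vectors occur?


BFS from 0:
Concrete reachable: {0, 2, 5, 6, 7, 9, 10, 13, 14, 15, 17}
Abstract via predicates (bit_1(s)==1), (s>=6), (s>=5):
  (0,0,0) <- {0}
  (0,0,1) <- {5}
  (0,1,1) <- {9, 13, 17}
  (1,0,0) <- {2}
  (1,1,1) <- {6, 7, 10, 14, 15}
Distinct abstract states = 5

5


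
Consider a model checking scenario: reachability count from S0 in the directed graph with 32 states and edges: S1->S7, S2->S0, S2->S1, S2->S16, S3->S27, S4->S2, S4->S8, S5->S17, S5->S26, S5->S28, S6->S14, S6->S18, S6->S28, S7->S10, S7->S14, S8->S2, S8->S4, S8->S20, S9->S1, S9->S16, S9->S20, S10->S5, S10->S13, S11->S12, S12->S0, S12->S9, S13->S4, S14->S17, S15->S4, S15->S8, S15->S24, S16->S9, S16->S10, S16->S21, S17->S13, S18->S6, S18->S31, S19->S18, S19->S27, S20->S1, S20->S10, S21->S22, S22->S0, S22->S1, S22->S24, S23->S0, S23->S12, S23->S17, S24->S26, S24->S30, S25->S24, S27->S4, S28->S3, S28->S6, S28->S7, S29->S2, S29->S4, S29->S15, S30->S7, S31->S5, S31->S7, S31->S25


BFS from S0:
  layer 0: {S0}
Reachable set: {S0}
Count = 1

1


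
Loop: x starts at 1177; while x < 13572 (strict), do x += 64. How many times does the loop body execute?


Step 1: x goes from 1177 toward 13572 by 64; the body runs while x<13572, so iterations = ceil((bound-start)/step)
Step 2: Distance=12395
Step 3: ceil(12395/64)=194

194


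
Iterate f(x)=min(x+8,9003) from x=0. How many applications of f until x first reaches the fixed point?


Step 1: x=0, cap=9003, increment=8
Step 2: x grows by 8 each step until capped at 9003; fixed point is x=9003
Step 3: iterations = ceil(9003/8) = 1126

1126


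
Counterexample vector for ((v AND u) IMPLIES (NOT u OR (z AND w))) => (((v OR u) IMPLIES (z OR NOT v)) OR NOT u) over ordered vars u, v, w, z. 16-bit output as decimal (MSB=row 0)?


F1 = ((v AND u) IMPLIES (NOT u OR (z AND w)))
F2 = (((v OR u) IMPLIES (z OR NOT v)) OR NOT u)
Counterexample to F1=>F2 is where F1=1 and F2=0.
Evaluate each row (bits = u,v,w,z, MSB first):
  row 0 [0000]: F1=1 F2=1 -> F1&~F2 -> 0
  row 1 [0001]: F1=1 F2=1 -> F1&~F2 -> 0
  row 2 [0010]: F1=1 F2=1 -> F1&~F2 -> 0
  row 3 [0011]: F1=1 F2=1 -> F1&~F2 -> 0
  row 4 [0100]: F1=1 F2=1 -> F1&~F2 -> 0
  row 5 [0101]: F1=1 F2=1 -> F1&~F2 -> 0
  row 6 [0110]: F1=1 F2=1 -> F1&~F2 -> 0
  row 7 [0111]: F1=1 F2=1 -> F1&~F2 -> 0
  row 8 [1000]: F1=1 F2=1 -> F1&~F2 -> 0
  row 9 [1001]: F1=1 F2=1 -> F1&~F2 -> 0
  row 10 [1010]: F1=1 F2=1 -> F1&~F2 -> 0
  row 11 [1011]: F1=1 F2=1 -> F1&~F2 -> 0
  row 12 [1100]: F1=0 F2=0 -> F1&~F2 -> 0
  row 13 [1101]: F1=0 F2=1 -> F1&~F2 -> 0
  row 14 [1110]: F1=0 F2=0 -> F1&~F2 -> 0
  row 15 [1111]: F1=1 F2=1 -> F1&~F2 -> 0
Full result column, 4 rows per line (u,v fixed per line; w,z runs 00..11 left to right):
  rows 0-3 [u,v=00]: 0000  = hex 0
  rows 4-7 [u,v=01]: 0000  = hex 0
  rows 8-11 [u,v=10]: 0000  = hex 0
  rows 12-15 [u,v=11]: 0000  = hex 0
Counterexample vector (row 0 .. row 15) = 0000000000000000
Output column grouped in 4s = 0000 0000 0000 0000 = 0x0000
Convert to decimal digit by digit (value = value*16 + digit):
  0 -> 0
  0*16 + 0 = 0
  0*16 + 0 = 0
  0*16 + 0 = 0
Decimal = 0

0


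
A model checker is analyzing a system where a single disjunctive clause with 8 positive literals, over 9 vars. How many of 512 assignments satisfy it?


Step 1: Total=2^9=512
Step 2: Unsat when all 8 false: 2^1=2
Step 3: Sat=512-2=510

510


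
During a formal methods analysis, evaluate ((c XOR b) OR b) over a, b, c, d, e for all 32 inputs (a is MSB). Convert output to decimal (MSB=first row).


Formula: ((c XOR b) OR b) over a, b, c, d, e (32 rows)
Evaluate each row (bits = a,b,c,d,e, MSB first):
  row 0 [00000]: ((0 XOR 0) OR 0) -> 0
  row 1 [00001]: ((0 XOR 0) OR 0) -> 0
  row 2 [00010]: ((0 XOR 0) OR 0) -> 0
  row 3 [00011]: ((0 XOR 0) OR 0) -> 0
  row 4 [00100]: ((1 XOR 0) OR 0) -> 1
  row 5 [00101]: ((1 XOR 0) OR 0) -> 1
  row 6 [00110]: ((1 XOR 0) OR 0) -> 1
  row 7 [00111]: ((1 XOR 0) OR 0) -> 1
  row 8 [01000]: ((0 XOR 1) OR 1) -> 1
  row 9 [01001]: ((0 XOR 1) OR 1) -> 1
  row 10 [01010]: ((0 XOR 1) OR 1) -> 1
  row 11 [01011]: ((0 XOR 1) OR 1) -> 1
  row 12 [01100]: ((1 XOR 1) OR 1) -> 1
  row 13 [01101]: ((1 XOR 1) OR 1) -> 1
  row 14 [01110]: ((1 XOR 1) OR 1) -> 1
  row 15 [01111]: ((1 XOR 1) OR 1) -> 1
  row 16 [10000]: ((0 XOR 0) OR 0) -> 0
  row 17 [10001]: ((0 XOR 0) OR 0) -> 0
  row 18 [10010]: ((0 XOR 0) OR 0) -> 0
  row 19 [10011]: ((0 XOR 0) OR 0) -> 0
  row 20 [10100]: ((1 XOR 0) OR 0) -> 1
  row 21 [10101]: ((1 XOR 0) OR 0) -> 1
  row 22 [10110]: ((1 XOR 0) OR 0) -> 1
  row 23 [10111]: ((1 XOR 0) OR 0) -> 1
  row 24 [11000]: ((0 XOR 1) OR 1) -> 1
  row 25 [11001]: ((0 XOR 1) OR 1) -> 1
  row 26 [11010]: ((0 XOR 1) OR 1) -> 1
  row 27 [11011]: ((0 XOR 1) OR 1) -> 1
  row 28 [11100]: ((1 XOR 1) OR 1) -> 1
  row 29 [11101]: ((1 XOR 1) OR 1) -> 1
  row 30 [11110]: ((1 XOR 1) OR 1) -> 1
  row 31 [11111]: ((1 XOR 1) OR 1) -> 1
Full result column, 4 rows per line (a,b,c fixed per line; d,e runs 00..11 left to right):
  rows 0-3 [a,b,c=000]: 0000  = hex 0
  rows 4-7 [a,b,c=001]: 1111  = hex F
  rows 8-11 [a,b,c=010]: 1111  = hex F
  rows 12-15 [a,b,c=011]: 1111  = hex F
  rows 16-19 [a,b,c=100]: 0000  = hex 0
  rows 20-23 [a,b,c=101]: 1111  = hex F
  rows 24-27 [a,b,c=110]: 1111  = hex F
  rows 28-31 [a,b,c=111]: 1111  = hex F
Output column (row 0 .. row 31) = 00001111111111110000111111111111
Output column grouped in 4s = 0000 1111 1111 1111 0000 1111 1111 1111 = 0x0FFF0FFF
Convert to decimal digit by digit (value = value*16 + digit):
  0 -> 0
  0*16 + 15 (F) = 15
  15*16 + 15 (F) = 255
  255*16 + 15 (F) = 4095
  4095*16 + 0 = 65520
  65520*16 + 15 (F) = 1048335
  1048335*16 + 15 (F) = 16773375
  16773375*16 + 15 (F) = 268374015
Decimal = 268374015

268374015


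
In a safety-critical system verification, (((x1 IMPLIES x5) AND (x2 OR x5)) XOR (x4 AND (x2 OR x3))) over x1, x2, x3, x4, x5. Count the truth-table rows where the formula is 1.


Formula: (((x1 IMPLIES x5) AND (x2 OR x5)) XOR (x4 AND (x2 OR x3))) over 5 vars (32 rows)
Evaluate each row (x1, x2, x3, x4, x5 as bits, MSB first):
  row 0 [00000]: (((0 IMPLIES 0) AND (0 OR 0)) XOR (0 AND (0 OR 0))) -> 0
  row 1 [00001]: (((0 IMPLIES 1) AND (0 OR 1)) XOR (0 AND (0 OR 0))) -> 1
  row 2 [00010]: (((0 IMPLIES 0) AND (0 OR 0)) XOR (1 AND (0 OR 0))) -> 0
  row 3 [00011]: (((0 IMPLIES 1) AND (0 OR 1)) XOR (1 AND (0 OR 0))) -> 1
  row 4 [00100]: (((0 IMPLIES 0) AND (0 OR 0)) XOR (0 AND (0 OR 1))) -> 0
  row 5 [00101]: (((0 IMPLIES 1) AND (0 OR 1)) XOR (0 AND (0 OR 1))) -> 1
  row 6 [00110]: (((0 IMPLIES 0) AND (0 OR 0)) XOR (1 AND (0 OR 1))) -> 1
  row 7 [00111]: (((0 IMPLIES 1) AND (0 OR 1)) XOR (1 AND (0 OR 1))) -> 0
  row 8 [01000]: (((0 IMPLIES 0) AND (1 OR 0)) XOR (0 AND (1 OR 0))) -> 1
  row 9 [01001]: (((0 IMPLIES 1) AND (1 OR 1)) XOR (0 AND (1 OR 0))) -> 1
  row 10 [01010]: (((0 IMPLIES 0) AND (1 OR 0)) XOR (1 AND (1 OR 0))) -> 0
  row 11 [01011]: (((0 IMPLIES 1) AND (1 OR 1)) XOR (1 AND (1 OR 0))) -> 0
  row 12 [01100]: (((0 IMPLIES 0) AND (1 OR 0)) XOR (0 AND (1 OR 1))) -> 1
  row 13 [01101]: (((0 IMPLIES 1) AND (1 OR 1)) XOR (0 AND (1 OR 1))) -> 1
  row 14 [01110]: (((0 IMPLIES 0) AND (1 OR 0)) XOR (1 AND (1 OR 1))) -> 0
  row 15 [01111]: (((0 IMPLIES 1) AND (1 OR 1)) XOR (1 AND (1 OR 1))) -> 0
  row 16 [10000]: (((1 IMPLIES 0) AND (0 OR 0)) XOR (0 AND (0 OR 0))) -> 0
  row 17 [10001]: (((1 IMPLIES 1) AND (0 OR 1)) XOR (0 AND (0 OR 0))) -> 1
  row 18 [10010]: (((1 IMPLIES 0) AND (0 OR 0)) XOR (1 AND (0 OR 0))) -> 0
  row 19 [10011]: (((1 IMPLIES 1) AND (0 OR 1)) XOR (1 AND (0 OR 0))) -> 1
  row 20 [10100]: (((1 IMPLIES 0) AND (0 OR 0)) XOR (0 AND (0 OR 1))) -> 0
  row 21 [10101]: (((1 IMPLIES 1) AND (0 OR 1)) XOR (0 AND (0 OR 1))) -> 1
  row 22 [10110]: (((1 IMPLIES 0) AND (0 OR 0)) XOR (1 AND (0 OR 1))) -> 1
  row 23 [10111]: (((1 IMPLIES 1) AND (0 OR 1)) XOR (1 AND (0 OR 1))) -> 0
  row 24 [11000]: (((1 IMPLIES 0) AND (1 OR 0)) XOR (0 AND (1 OR 0))) -> 0
  row 25 [11001]: (((1 IMPLIES 1) AND (1 OR 1)) XOR (0 AND (1 OR 0))) -> 1
  row 26 [11010]: (((1 IMPLIES 0) AND (1 OR 0)) XOR (1 AND (1 OR 0))) -> 1
  row 27 [11011]: (((1 IMPLIES 1) AND (1 OR 1)) XOR (1 AND (1 OR 0))) -> 0
  row 28 [11100]: (((1 IMPLIES 0) AND (1 OR 0)) XOR (0 AND (1 OR 1))) -> 0
  row 29 [11101]: (((1 IMPLIES 1) AND (1 OR 1)) XOR (0 AND (1 OR 1))) -> 1
  row 30 [11110]: (((1 IMPLIES 0) AND (1 OR 0)) XOR (1 AND (1 OR 1))) -> 1
  row 31 [11111]: (((1 IMPLIES 1) AND (1 OR 1)) XOR (1 AND (1 OR 1))) -> 0
Full result column, 8 rows per line (x1,x2 fixed per line; x3,x4,x5 runs 000..111 left to right):
  rows 0-7 [x1,x2=00]: 01010110  (ones: 4)
  rows 8-15 [x1,x2=01]: 11001100  (ones: 4)
  rows 16-23 [x1,x2=10]: 01010110  (ones: 4)
  rows 24-31 [x1,x2=11]: 01100110  (ones: 4)
Count of 1-rows = 4+4+4+4 = 16

16


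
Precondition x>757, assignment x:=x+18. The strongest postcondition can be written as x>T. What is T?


Formula: sp(P, x:=E) = exists old_x. (x = E[old_x/x]) AND P[old_x/x] (old_x is the value of x before the assignment; eliminate old_x by solving x = E[old_x/x] for old_x)
Step 1: Precondition P: x>757, i.e. old_x > 757
Step 2: Assignment gives x = old_x + 18, so old_x = x - 18
Step 3: Substitute into P: x - 18 > 757
Step 4: Simplify: x > 757+18 = 775

775


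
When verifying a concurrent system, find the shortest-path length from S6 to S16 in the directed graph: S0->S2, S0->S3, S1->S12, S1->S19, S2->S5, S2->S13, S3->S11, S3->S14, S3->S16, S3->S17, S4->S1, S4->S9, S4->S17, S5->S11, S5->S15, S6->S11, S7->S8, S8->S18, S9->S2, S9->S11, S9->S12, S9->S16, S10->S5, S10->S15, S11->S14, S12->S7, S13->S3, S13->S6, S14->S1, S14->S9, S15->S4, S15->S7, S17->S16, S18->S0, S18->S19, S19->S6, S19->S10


BFS layer-by-layer from S6:
  dist 0: {S6}
  dist 1: {S11}
  dist 2: {S14}
  dist 3: {S1, S9}
  dist 4: {S2, S12, S16, S19}
  -> S16 reached at distance 4
Shortest path length = 4

4


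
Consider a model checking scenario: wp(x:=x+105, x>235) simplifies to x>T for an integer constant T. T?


Formula: wp(x:=E, P) = P[E/x] (substitute E for x in postcondition)
Step 1: Postcondition: x>235
Step 2: Substitute x+105 for x: x+105>235
Step 3: Solve for x: x > 235-105 = 130

130


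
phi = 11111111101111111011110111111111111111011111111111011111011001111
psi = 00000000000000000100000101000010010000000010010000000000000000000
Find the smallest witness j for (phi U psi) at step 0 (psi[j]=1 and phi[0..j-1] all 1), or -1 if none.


(phi U psi) at 0: need smallest j with psi[j]=1 and phi[i]=1 for all i in [0,j).
Scan from step 0:
  step 0: phi=1, psi=0 -> continue
  step 1: phi=1, psi=0 -> continue
  step 2: phi=1, psi=0 -> continue
  step 3: phi=1, psi=0 -> continue
  step 9: phi=0 -> phi-prefix broken from here
  step 17: psi=1 but phi already failed -> not a witness
  step 23: psi=1 but phi already failed -> not a witness
  step 25: psi=1 but phi already failed -> not a witness
  step 30: psi=1 but phi already failed -> not a witness
  step 33: psi=1 but phi already failed -> not a witness
  step 42: psi=1 but phi already failed -> not a witness
  step 45: psi=1 but phi already failed -> not a witness
  end of trace: no witness -> -1
Witness step = -1

-1


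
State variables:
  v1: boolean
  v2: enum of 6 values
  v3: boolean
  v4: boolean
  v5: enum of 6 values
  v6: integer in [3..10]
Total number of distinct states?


State space = product of domain sizes of all variables.
Domain sizes:
  v1 (boolean): 2
  v2 (enum of 6 values): 6
  v3 (boolean): 2
  v4 (boolean): 2
  v5 (enum of 6 values): 6
  v6 (integer in [3..10]): 8
Product = 2 * 6 * 2 * 2 * 6 * 8 = 2304

2304


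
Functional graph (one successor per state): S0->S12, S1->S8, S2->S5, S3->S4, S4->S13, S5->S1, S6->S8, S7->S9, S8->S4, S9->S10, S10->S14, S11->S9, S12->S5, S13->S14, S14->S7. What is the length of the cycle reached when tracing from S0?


Trace from S0 until a state repeats:
  S0 -> S12 -> S5 -> S1 -> S8 -> S4 -> S13 -> S14 -> S7 -> S9 -> S10 -> S14
S14 first seen at step 7, revisited at step 11.
Cycle length = 11 - 7 = 4

4


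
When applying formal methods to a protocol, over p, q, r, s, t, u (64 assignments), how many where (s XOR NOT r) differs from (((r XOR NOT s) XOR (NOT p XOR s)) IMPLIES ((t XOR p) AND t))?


F1 = (s XOR NOT r)
F2 = (((r XOR NOT s) XOR (NOT p XOR s)) IMPLIES ((t XOR p) AND t))
Evaluate both on each of 64 rows (bits = p,q,r,s,t,u):
  row 0 [000000]: F1=1 F2=1 -> 0
  row 1 [000001]: F1=1 F2=1 -> 0
  row 2 [000010]: F1=1 F2=1 -> 0
  row 3 [000011]: F1=1 F2=1 -> 0
  row 4 [000100]: F1=0 F2=1 (differ) -> 1
  (every remaining row is evaluated the same way; all 64 results are listed next)
Full result column, 8 rows per line (p,q,r fixed per line; s,t,u runs 000..111 left to right):
  rows 0-7 [p,q,r=000]: 00001111  (ones: 4)
  rows 8-15 [p,q,r=001]: 00111100  (ones: 4)
  rows 16-23 [p,q,r=010]: 00001111  (ones: 4)
  rows 24-31 [p,q,r=011]: 00111100  (ones: 4)
  rows 32-39 [p,q,r=100]: 11110000  (ones: 4)
  rows 40-47 [p,q,r=101]: 11110000  (ones: 4)
  rows 48-55 [p,q,r=110]: 11110000  (ones: 4)
  rows 56-63 [p,q,r=111]: 11110000  (ones: 4)
Disagreements = 4+4+4+4+4+4+4+4 = 32

32


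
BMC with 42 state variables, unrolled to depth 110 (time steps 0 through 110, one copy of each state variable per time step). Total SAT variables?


BMC unrolls to depth k, creating one copy of each state var for steps 0..k.
Step count = 110 + 1 = 111 (steps 0 through 110)
Vars per step = 42
Total = 42 * 111 = 4662

4662


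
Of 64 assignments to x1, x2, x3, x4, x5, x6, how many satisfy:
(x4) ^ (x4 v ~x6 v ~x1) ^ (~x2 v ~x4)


CNF with 3 clauses over 6 vars (64 assignments).
An assignment satisfies CNF iff every clause has >=1 true literal.
Check each row (bits = x1,x2,x3,x4,x5,x6; clause T/F shown):
  row 0 [000000]: clauses=FTT -> 0
  row 1 [000001]: clauses=FTT -> 0
  row 2 [000010]: clauses=FTT -> 0
  row 3 [000011]: clauses=FTT -> 0
  row 4 [000100]: clauses=TTT -> 1
  (every remaining row is evaluated the same way; all 64 results are listed next)
Full result column, 8 rows per line (x1,x2,x3 fixed per line; x4,x5,x6 runs 000..111 left to right):
  rows 0-7 [x1,x2,x3=000]: 00001111  (ones: 4)
  rows 8-15 [x1,x2,x3=001]: 00001111  (ones: 4)
  rows 16-23 [x1,x2,x3=010]: 00000000  (ones: 0)
  rows 24-31 [x1,x2,x3=011]: 00000000  (ones: 0)
  rows 32-39 [x1,x2,x3=100]: 00001111  (ones: 4)
  rows 40-47 [x1,x2,x3=101]: 00001111  (ones: 4)
  rows 48-55 [x1,x2,x3=110]: 00000000  (ones: 0)
  rows 56-63 [x1,x2,x3=111]: 00000000  (ones: 0)
Satisfying assignments = 4+4+0+0+4+4+0+0 = 16

16


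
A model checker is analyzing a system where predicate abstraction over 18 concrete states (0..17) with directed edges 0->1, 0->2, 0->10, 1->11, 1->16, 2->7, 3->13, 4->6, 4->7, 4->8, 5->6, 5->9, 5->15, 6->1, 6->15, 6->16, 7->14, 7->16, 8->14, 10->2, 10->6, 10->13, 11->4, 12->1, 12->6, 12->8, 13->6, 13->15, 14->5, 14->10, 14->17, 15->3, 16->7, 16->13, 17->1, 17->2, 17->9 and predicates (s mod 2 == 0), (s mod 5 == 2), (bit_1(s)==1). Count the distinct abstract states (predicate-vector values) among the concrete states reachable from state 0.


BFS from 0:
Concrete reachable: {0, 1, 2, 3, 4, 5, 6, 7, 8, 9, 10, 11, 13, 14, 15, 16, 17}
Abstract via predicates (s mod 2 == 0), (s mod 5 == 2), (bit_1(s)==1):
  (0,0,0) <- {1, 5, 9, 13}
  (0,0,1) <- {3, 11, 15}
  (0,1,0) <- {17}
  (0,1,1) <- {7}
  (1,0,0) <- {0, 4, 8, 16}
  (1,0,1) <- {6, 10, 14}
  (1,1,1) <- {2}
Distinct abstract states = 7

7


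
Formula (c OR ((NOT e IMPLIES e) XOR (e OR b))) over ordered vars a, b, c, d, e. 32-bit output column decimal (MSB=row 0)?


Formula: (c OR ((NOT e IMPLIES e) XOR (e OR b))) over a, b, c, d, e (32 rows)
Evaluate each row (bits = a,b,c,d,e, MSB first):
  row 0 [00000]: (0 OR ((NOT 0 IMPLIES 0) XOR (0 OR 0))) -> 0
  row 1 [00001]: (0 OR ((NOT 1 IMPLIES 1) XOR (1 OR 0))) -> 0
  row 2 [00010]: (0 OR ((NOT 0 IMPLIES 0) XOR (0 OR 0))) -> 0
  row 3 [00011]: (0 OR ((NOT 1 IMPLIES 1) XOR (1 OR 0))) -> 0
  row 4 [00100]: (1 OR ((NOT 0 IMPLIES 0) XOR (0 OR 0))) -> 1
  row 5 [00101]: (1 OR ((NOT 1 IMPLIES 1) XOR (1 OR 0))) -> 1
  row 6 [00110]: (1 OR ((NOT 0 IMPLIES 0) XOR (0 OR 0))) -> 1
  row 7 [00111]: (1 OR ((NOT 1 IMPLIES 1) XOR (1 OR 0))) -> 1
  row 8 [01000]: (0 OR ((NOT 0 IMPLIES 0) XOR (0 OR 1))) -> 1
  row 9 [01001]: (0 OR ((NOT 1 IMPLIES 1) XOR (1 OR 1))) -> 0
  row 10 [01010]: (0 OR ((NOT 0 IMPLIES 0) XOR (0 OR 1))) -> 1
  row 11 [01011]: (0 OR ((NOT 1 IMPLIES 1) XOR (1 OR 1))) -> 0
  row 12 [01100]: (1 OR ((NOT 0 IMPLIES 0) XOR (0 OR 1))) -> 1
  row 13 [01101]: (1 OR ((NOT 1 IMPLIES 1) XOR (1 OR 1))) -> 1
  row 14 [01110]: (1 OR ((NOT 0 IMPLIES 0) XOR (0 OR 1))) -> 1
  row 15 [01111]: (1 OR ((NOT 1 IMPLIES 1) XOR (1 OR 1))) -> 1
  row 16 [10000]: (0 OR ((NOT 0 IMPLIES 0) XOR (0 OR 0))) -> 0
  row 17 [10001]: (0 OR ((NOT 1 IMPLIES 1) XOR (1 OR 0))) -> 0
  row 18 [10010]: (0 OR ((NOT 0 IMPLIES 0) XOR (0 OR 0))) -> 0
  row 19 [10011]: (0 OR ((NOT 1 IMPLIES 1) XOR (1 OR 0))) -> 0
  row 20 [10100]: (1 OR ((NOT 0 IMPLIES 0) XOR (0 OR 0))) -> 1
  row 21 [10101]: (1 OR ((NOT 1 IMPLIES 1) XOR (1 OR 0))) -> 1
  row 22 [10110]: (1 OR ((NOT 0 IMPLIES 0) XOR (0 OR 0))) -> 1
  row 23 [10111]: (1 OR ((NOT 1 IMPLIES 1) XOR (1 OR 0))) -> 1
  row 24 [11000]: (0 OR ((NOT 0 IMPLIES 0) XOR (0 OR 1))) -> 1
  row 25 [11001]: (0 OR ((NOT 1 IMPLIES 1) XOR (1 OR 1))) -> 0
  row 26 [11010]: (0 OR ((NOT 0 IMPLIES 0) XOR (0 OR 1))) -> 1
  row 27 [11011]: (0 OR ((NOT 1 IMPLIES 1) XOR (1 OR 1))) -> 0
  row 28 [11100]: (1 OR ((NOT 0 IMPLIES 0) XOR (0 OR 1))) -> 1
  row 29 [11101]: (1 OR ((NOT 1 IMPLIES 1) XOR (1 OR 1))) -> 1
  row 30 [11110]: (1 OR ((NOT 0 IMPLIES 0) XOR (0 OR 1))) -> 1
  row 31 [11111]: (1 OR ((NOT 1 IMPLIES 1) XOR (1 OR 1))) -> 1
Full result column, 4 rows per line (a,b,c fixed per line; d,e runs 00..11 left to right):
  rows 0-3 [a,b,c=000]: 0000  = hex 0
  rows 4-7 [a,b,c=001]: 1111  = hex F
  rows 8-11 [a,b,c=010]: 1010  = hex A
  rows 12-15 [a,b,c=011]: 1111  = hex F
  rows 16-19 [a,b,c=100]: 0000  = hex 0
  rows 20-23 [a,b,c=101]: 1111  = hex F
  rows 24-27 [a,b,c=110]: 1010  = hex A
  rows 28-31 [a,b,c=111]: 1111  = hex F
Output column (row 0 .. row 31) = 00001111101011110000111110101111
Output column grouped in 4s = 0000 1111 1010 1111 0000 1111 1010 1111 = 0x0FAF0FAF
Convert to decimal digit by digit (value = value*16 + digit):
  0 -> 0
  0*16 + 15 (F) = 15
  15*16 + 10 (A) = 250
  250*16 + 15 (F) = 4015
  4015*16 + 0 = 64240
  64240*16 + 15 (F) = 1027855
  1027855*16 + 10 (A) = 16445690
  16445690*16 + 15 (F) = 263131055
Decimal = 263131055

263131055


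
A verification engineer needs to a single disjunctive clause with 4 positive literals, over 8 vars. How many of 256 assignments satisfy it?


Step 1: Total=2^8=256
Step 2: Unsat when all 4 false: 2^4=16
Step 3: Sat=256-16=240

240


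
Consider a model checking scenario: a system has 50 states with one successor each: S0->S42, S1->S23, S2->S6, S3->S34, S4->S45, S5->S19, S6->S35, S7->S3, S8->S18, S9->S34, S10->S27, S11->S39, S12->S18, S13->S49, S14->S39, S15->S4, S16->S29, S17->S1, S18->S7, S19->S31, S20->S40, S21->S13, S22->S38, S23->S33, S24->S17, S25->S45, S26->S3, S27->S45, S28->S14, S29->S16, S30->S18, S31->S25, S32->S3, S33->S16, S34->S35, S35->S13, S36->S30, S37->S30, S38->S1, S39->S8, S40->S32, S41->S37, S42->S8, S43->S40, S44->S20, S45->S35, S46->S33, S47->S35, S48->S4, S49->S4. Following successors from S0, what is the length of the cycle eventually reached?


Trace from S0 until a state repeats:
  S0 -> S42 -> S8 -> S18 -> S7 -> S3 -> S34 -> S35 -> S13 -> S49 -> S4 -> S45 -> S35
S35 first seen at step 7, revisited at step 12.
Cycle length = 12 - 7 = 5

5


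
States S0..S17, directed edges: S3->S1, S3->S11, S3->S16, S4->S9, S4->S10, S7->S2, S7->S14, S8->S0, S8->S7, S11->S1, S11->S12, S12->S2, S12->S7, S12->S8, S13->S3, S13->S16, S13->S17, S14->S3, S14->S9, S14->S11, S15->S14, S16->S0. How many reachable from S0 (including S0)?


BFS from S0:
  layer 0: {S0}
Reachable set: {S0}
Count = 1

1


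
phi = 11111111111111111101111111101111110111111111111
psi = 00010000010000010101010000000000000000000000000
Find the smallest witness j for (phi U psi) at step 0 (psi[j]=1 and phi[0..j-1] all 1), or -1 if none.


(phi U psi) at 0: need smallest j with psi[j]=1 and phi[i]=1 for all i in [0,j).
Scan from step 0:
  step 0: phi=1, psi=0 -> continue
  step 1: phi=1, psi=0 -> continue
  step 2: phi=1, psi=0 -> continue
  step 3: psi=1 and phi held for [0,3) -> witness found
Witness step = 3

3


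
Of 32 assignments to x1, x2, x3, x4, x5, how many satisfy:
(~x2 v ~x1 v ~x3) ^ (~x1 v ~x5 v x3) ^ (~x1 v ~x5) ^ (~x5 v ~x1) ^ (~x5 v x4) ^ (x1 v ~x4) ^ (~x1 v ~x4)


CNF with 7 clauses over 5 vars (32 assignments).
An assignment satisfies CNF iff every clause has >=1 true literal.
Check each row (bits = x1,x2,x3,x4,x5; clause T/F shown):
  row 0 [00000]: clauses=TTTTTTT -> 1
  row 1 [00001]: clauses=TTTTFTT -> 0
  row 2 [00010]: clauses=TTTTTFT -> 0
  row 3 [00011]: clauses=TTTTTFT -> 0
  row 4 [00100]: clauses=TTTTTTT -> 1
  row 5 [00101]: clauses=TTTTFTT -> 0
  row 6 [00110]: clauses=TTTTTFT -> 0
  row 7 [00111]: clauses=TTTTTFT -> 0
  row 8 [01000]: clauses=TTTTTTT -> 1
  row 9 [01001]: clauses=TTTTFTT -> 0
  row 10 [01010]: clauses=TTTTTFT -> 0
  row 11 [01011]: clauses=TTTTTFT -> 0
  row 12 [01100]: clauses=TTTTTTT -> 1
  row 13 [01101]: clauses=TTTTFTT -> 0
  row 14 [01110]: clauses=TTTTTFT -> 0
  row 15 [01111]: clauses=TTTTTFT -> 0
  row 16 [10000]: clauses=TTTTTTT -> 1
  row 17 [10001]: clauses=TFFFFTT -> 0
  row 18 [10010]: clauses=TTTTTTF -> 0
  row 19 [10011]: clauses=TFFFTTF -> 0
  row 20 [10100]: clauses=TTTTTTT -> 1
  row 21 [10101]: clauses=TTFFFTT -> 0
  row 22 [10110]: clauses=TTTTTTF -> 0
  row 23 [10111]: clauses=TTFFTTF -> 0
  row 24 [11000]: clauses=TTTTTTT -> 1
  row 25 [11001]: clauses=TFFFFTT -> 0
  row 26 [11010]: clauses=TTTTTTF -> 0
  row 27 [11011]: clauses=TFFFTTF -> 0
  row 28 [11100]: clauses=FTTTTTT -> 0
  row 29 [11101]: clauses=FTFFFTT -> 0
  row 30 [11110]: clauses=FTTTTTF -> 0
  row 31 [11111]: clauses=FTFFTTF -> 0
Full result column, 8 rows per line (x1,x2 fixed per line; x3,x4,x5 runs 000..111 left to right):
  rows 0-7 [x1,x2=00]: 10001000  (ones: 2)
  rows 8-15 [x1,x2=01]: 10001000  (ones: 2)
  rows 16-23 [x1,x2=10]: 10001000  (ones: 2)
  rows 24-31 [x1,x2=11]: 10000000  (ones: 1)
Satisfying assignments = 2+2+2+1 = 7

7


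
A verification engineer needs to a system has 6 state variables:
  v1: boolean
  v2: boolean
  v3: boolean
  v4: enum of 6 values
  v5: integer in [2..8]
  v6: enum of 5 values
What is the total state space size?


State space = product of domain sizes of all variables.
Domain sizes:
  v1 (boolean): 2
  v2 (boolean): 2
  v3 (boolean): 2
  v4 (enum of 6 values): 6
  v5 (integer in [2..8]): 7
  v6 (enum of 5 values): 5
Product = 2 * 2 * 2 * 6 * 7 * 5 = 1680

1680


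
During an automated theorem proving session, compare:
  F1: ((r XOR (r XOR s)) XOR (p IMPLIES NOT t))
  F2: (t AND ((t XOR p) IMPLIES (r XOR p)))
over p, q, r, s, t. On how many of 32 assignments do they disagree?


F1 = ((r XOR (r XOR s)) XOR (p IMPLIES NOT t))
F2 = (t AND ((t XOR p) IMPLIES (r XOR p)))
Evaluate both on each of 32 rows (bits = p,q,r,s,t):
  row 0 [00000]: F1=1 F2=0 (differ) -> 1
  row 1 [00001]: F1=1 F2=0 (differ) -> 1
  row 2 [00010]: F1=0 F2=0 -> 0
  row 3 [00011]: F1=0 F2=0 -> 0
  row 4 [00100]: F1=1 F2=0 (differ) -> 1
  row 5 [00101]: F1=1 F2=1 -> 0
  row 6 [00110]: F1=0 F2=0 -> 0
  row 7 [00111]: F1=0 F2=1 (differ) -> 1
  row 8 [01000]: F1=1 F2=0 (differ) -> 1
  row 9 [01001]: F1=1 F2=0 (differ) -> 1
  row 10 [01010]: F1=0 F2=0 -> 0
  row 11 [01011]: F1=0 F2=0 -> 0
  row 12 [01100]: F1=1 F2=0 (differ) -> 1
  row 13 [01101]: F1=1 F2=1 -> 0
  row 14 [01110]: F1=0 F2=0 -> 0
  row 15 [01111]: F1=0 F2=1 (differ) -> 1
  row 16 [10000]: F1=1 F2=0 (differ) -> 1
  row 17 [10001]: F1=0 F2=1 (differ) -> 1
  row 18 [10010]: F1=0 F2=0 -> 0
  row 19 [10011]: F1=1 F2=1 -> 0
  row 20 [10100]: F1=1 F2=0 (differ) -> 1
  row 21 [10101]: F1=0 F2=1 (differ) -> 1
  row 22 [10110]: F1=0 F2=0 -> 0
  row 23 [10111]: F1=1 F2=1 -> 0
  row 24 [11000]: F1=1 F2=0 (differ) -> 1
  row 25 [11001]: F1=0 F2=1 (differ) -> 1
  row 26 [11010]: F1=0 F2=0 -> 0
  row 27 [11011]: F1=1 F2=1 -> 0
  row 28 [11100]: F1=1 F2=0 (differ) -> 1
  row 29 [11101]: F1=0 F2=1 (differ) -> 1
  row 30 [11110]: F1=0 F2=0 -> 0
  row 31 [11111]: F1=1 F2=1 -> 0
Full result column, 8 rows per line (p,q fixed per line; r,s,t runs 000..111 left to right):
  rows 0-7 [p,q=00]: 11001001  (ones: 4)
  rows 8-15 [p,q=01]: 11001001  (ones: 4)
  rows 16-23 [p,q=10]: 11001100  (ones: 4)
  rows 24-31 [p,q=11]: 11001100  (ones: 4)
Disagreements = 4+4+4+4 = 16

16


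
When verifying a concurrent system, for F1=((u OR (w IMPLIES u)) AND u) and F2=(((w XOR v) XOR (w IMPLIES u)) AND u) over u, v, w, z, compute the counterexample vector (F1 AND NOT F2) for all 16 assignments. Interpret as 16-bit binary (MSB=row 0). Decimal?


F1 = ((u OR (w IMPLIES u)) AND u)
F2 = (((w XOR v) XOR (w IMPLIES u)) AND u)
Counterexample to F1=>F2 is where F1=1 and F2=0.
Evaluate each row (bits = u,v,w,z, MSB first):
  row 0 [0000]: F1=0 F2=0 -> F1&~F2 -> 0
  row 1 [0001]: F1=0 F2=0 -> F1&~F2 -> 0
  row 2 [0010]: F1=0 F2=0 -> F1&~F2 -> 0
  row 3 [0011]: F1=0 F2=0 -> F1&~F2 -> 0
  row 4 [0100]: F1=0 F2=0 -> F1&~F2 -> 0
  row 5 [0101]: F1=0 F2=0 -> F1&~F2 -> 0
  row 6 [0110]: F1=0 F2=0 -> F1&~F2 -> 0
  row 7 [0111]: F1=0 F2=0 -> F1&~F2 -> 0
  row 8 [1000]: F1=1 F2=1 -> F1&~F2 -> 0
  row 9 [1001]: F1=1 F2=1 -> F1&~F2 -> 0
  row 10 [1010]: F1=1 F2=0 -> F1&~F2 -> 1
  row 11 [1011]: F1=1 F2=0 -> F1&~F2 -> 1
  row 12 [1100]: F1=1 F2=0 -> F1&~F2 -> 1
  row 13 [1101]: F1=1 F2=0 -> F1&~F2 -> 1
  row 14 [1110]: F1=1 F2=1 -> F1&~F2 -> 0
  row 15 [1111]: F1=1 F2=1 -> F1&~F2 -> 0
Full result column, 4 rows per line (u,v fixed per line; w,z runs 00..11 left to right):
  rows 0-3 [u,v=00]: 0000  = hex 0
  rows 4-7 [u,v=01]: 0000  = hex 0
  rows 8-11 [u,v=10]: 0011  = hex 3
  rows 12-15 [u,v=11]: 1100  = hex C
Counterexample vector (row 0 .. row 15) = 0000000000111100
Output column grouped in 4s = 0000 0000 0011 1100 = 0x003C
Convert to decimal digit by digit (value = value*16 + digit):
  0 -> 0
  0*16 + 0 = 0
  0*16 + 3 = 3
  3*16 + 12 (C) = 60
Decimal = 60

60


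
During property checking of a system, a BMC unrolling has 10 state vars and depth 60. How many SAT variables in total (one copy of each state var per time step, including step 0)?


BMC unrolls to depth k, creating one copy of each state var for steps 0..k.
Step count = 60 + 1 = 61 (steps 0 through 60)
Vars per step = 10
Total = 10 * 61 = 610

610


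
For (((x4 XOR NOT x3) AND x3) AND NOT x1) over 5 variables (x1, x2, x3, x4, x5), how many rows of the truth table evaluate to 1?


Formula: (((x4 XOR NOT x3) AND x3) AND NOT x1) over 5 vars (32 rows)
Evaluate each row (x1, x2, x3, x4, x5 as bits, MSB first):
  row 0 [00000]: (((0 XOR NOT 0) AND 0) AND NOT 0) -> 0
  row 1 [00001]: (((0 XOR NOT 0) AND 0) AND NOT 0) -> 0
  row 2 [00010]: (((1 XOR NOT 0) AND 0) AND NOT 0) -> 0
  row 3 [00011]: (((1 XOR NOT 0) AND 0) AND NOT 0) -> 0
  row 4 [00100]: (((0 XOR NOT 1) AND 1) AND NOT 0) -> 0
  row 5 [00101]: (((0 XOR NOT 1) AND 1) AND NOT 0) -> 0
  row 6 [00110]: (((1 XOR NOT 1) AND 1) AND NOT 0) -> 1
  row 7 [00111]: (((1 XOR NOT 1) AND 1) AND NOT 0) -> 1
  row 8 [01000]: (((0 XOR NOT 0) AND 0) AND NOT 0) -> 0
  row 9 [01001]: (((0 XOR NOT 0) AND 0) AND NOT 0) -> 0
  row 10 [01010]: (((1 XOR NOT 0) AND 0) AND NOT 0) -> 0
  row 11 [01011]: (((1 XOR NOT 0) AND 0) AND NOT 0) -> 0
  row 12 [01100]: (((0 XOR NOT 1) AND 1) AND NOT 0) -> 0
  row 13 [01101]: (((0 XOR NOT 1) AND 1) AND NOT 0) -> 0
  row 14 [01110]: (((1 XOR NOT 1) AND 1) AND NOT 0) -> 1
  row 15 [01111]: (((1 XOR NOT 1) AND 1) AND NOT 0) -> 1
  row 16 [10000]: (((0 XOR NOT 0) AND 0) AND NOT 1) -> 0
  row 17 [10001]: (((0 XOR NOT 0) AND 0) AND NOT 1) -> 0
  row 18 [10010]: (((1 XOR NOT 0) AND 0) AND NOT 1) -> 0
  row 19 [10011]: (((1 XOR NOT 0) AND 0) AND NOT 1) -> 0
  row 20 [10100]: (((0 XOR NOT 1) AND 1) AND NOT 1) -> 0
  row 21 [10101]: (((0 XOR NOT 1) AND 1) AND NOT 1) -> 0
  row 22 [10110]: (((1 XOR NOT 1) AND 1) AND NOT 1) -> 0
  row 23 [10111]: (((1 XOR NOT 1) AND 1) AND NOT 1) -> 0
  row 24 [11000]: (((0 XOR NOT 0) AND 0) AND NOT 1) -> 0
  row 25 [11001]: (((0 XOR NOT 0) AND 0) AND NOT 1) -> 0
  row 26 [11010]: (((1 XOR NOT 0) AND 0) AND NOT 1) -> 0
  row 27 [11011]: (((1 XOR NOT 0) AND 0) AND NOT 1) -> 0
  row 28 [11100]: (((0 XOR NOT 1) AND 1) AND NOT 1) -> 0
  row 29 [11101]: (((0 XOR NOT 1) AND 1) AND NOT 1) -> 0
  row 30 [11110]: (((1 XOR NOT 1) AND 1) AND NOT 1) -> 0
  row 31 [11111]: (((1 XOR NOT 1) AND 1) AND NOT 1) -> 0
Full result column, 8 rows per line (x1,x2 fixed per line; x3,x4,x5 runs 000..111 left to right):
  rows 0-7 [x1,x2=00]: 00000011  (ones: 2)
  rows 8-15 [x1,x2=01]: 00000011  (ones: 2)
  rows 16-23 [x1,x2=10]: 00000000  (ones: 0)
  rows 24-31 [x1,x2=11]: 00000000  (ones: 0)
Count of 1-rows = 2+2+0+0 = 4

4


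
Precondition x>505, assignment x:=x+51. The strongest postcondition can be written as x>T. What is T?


Formula: sp(P, x:=E) = exists old_x. (x = E[old_x/x]) AND P[old_x/x] (old_x is the value of x before the assignment; eliminate old_x by solving x = E[old_x/x] for old_x)
Step 1: Precondition P: x>505, i.e. old_x > 505
Step 2: Assignment gives x = old_x + 51, so old_x = x - 51
Step 3: Substitute into P: x - 51 > 505
Step 4: Simplify: x > 505+51 = 556

556


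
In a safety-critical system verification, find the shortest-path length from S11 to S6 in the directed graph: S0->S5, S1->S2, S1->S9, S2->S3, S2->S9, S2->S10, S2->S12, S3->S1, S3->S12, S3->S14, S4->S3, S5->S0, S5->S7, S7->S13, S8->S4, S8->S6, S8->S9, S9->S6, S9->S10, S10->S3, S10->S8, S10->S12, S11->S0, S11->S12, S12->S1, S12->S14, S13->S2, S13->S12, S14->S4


BFS layer-by-layer from S11:
  dist 0: {S11}
  dist 1: {S0, S12}
  dist 2: {S1, S5, S14}
  dist 3: {S2, S4, S7, S9}
  dist 4: {S3, S6, S10, S13}
  -> S6 reached at distance 4
Shortest path length = 4

4


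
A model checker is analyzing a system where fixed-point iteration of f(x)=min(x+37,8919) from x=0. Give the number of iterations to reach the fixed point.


Step 1: x=0, cap=8919, increment=37
Step 2: x grows by 37 each step until capped at 8919; fixed point is x=8919
Step 3: iterations = ceil(8919/37) = 242

242


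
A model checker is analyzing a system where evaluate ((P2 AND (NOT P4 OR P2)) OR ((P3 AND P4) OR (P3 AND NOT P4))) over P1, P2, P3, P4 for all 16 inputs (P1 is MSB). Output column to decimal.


Formula: ((P2 AND (NOT P4 OR P2)) OR ((P3 AND P4) OR (P3 AND NOT P4))) over P1, P2, P3, P4 (16 rows)
Evaluate each row (bits = P1,P2,P3,P4, MSB first):
  row 0 [0000]: ((0 AND (NOT 0 OR 0)) OR ((0 AND 0) OR (0 AND NOT 0))) -> 0
  row 1 [0001]: ((0 AND (NOT 1 OR 0)) OR ((0 AND 1) OR (0 AND NOT 1))) -> 0
  row 2 [0010]: ((0 AND (NOT 0 OR 0)) OR ((1 AND 0) OR (1 AND NOT 0))) -> 1
  row 3 [0011]: ((0 AND (NOT 1 OR 0)) OR ((1 AND 1) OR (1 AND NOT 1))) -> 1
  row 4 [0100]: ((1 AND (NOT 0 OR 1)) OR ((0 AND 0) OR (0 AND NOT 0))) -> 1
  row 5 [0101]: ((1 AND (NOT 1 OR 1)) OR ((0 AND 1) OR (0 AND NOT 1))) -> 1
  row 6 [0110]: ((1 AND (NOT 0 OR 1)) OR ((1 AND 0) OR (1 AND NOT 0))) -> 1
  row 7 [0111]: ((1 AND (NOT 1 OR 1)) OR ((1 AND 1) OR (1 AND NOT 1))) -> 1
  row 8 [1000]: ((0 AND (NOT 0 OR 0)) OR ((0 AND 0) OR (0 AND NOT 0))) -> 0
  row 9 [1001]: ((0 AND (NOT 1 OR 0)) OR ((0 AND 1) OR (0 AND NOT 1))) -> 0
  row 10 [1010]: ((0 AND (NOT 0 OR 0)) OR ((1 AND 0) OR (1 AND NOT 0))) -> 1
  row 11 [1011]: ((0 AND (NOT 1 OR 0)) OR ((1 AND 1) OR (1 AND NOT 1))) -> 1
  row 12 [1100]: ((1 AND (NOT 0 OR 1)) OR ((0 AND 0) OR (0 AND NOT 0))) -> 1
  row 13 [1101]: ((1 AND (NOT 1 OR 1)) OR ((0 AND 1) OR (0 AND NOT 1))) -> 1
  row 14 [1110]: ((1 AND (NOT 0 OR 1)) OR ((1 AND 0) OR (1 AND NOT 0))) -> 1
  row 15 [1111]: ((1 AND (NOT 1 OR 1)) OR ((1 AND 1) OR (1 AND NOT 1))) -> 1
Full result column, 4 rows per line (P1,P2 fixed per line; P3,P4 runs 00..11 left to right):
  rows 0-3 [P1,P2=00]: 0011  = hex 3
  rows 4-7 [P1,P2=01]: 1111  = hex F
  rows 8-11 [P1,P2=10]: 0011  = hex 3
  rows 12-15 [P1,P2=11]: 1111  = hex F
Output column (row 0 .. row 15) = 0011111100111111
Output column grouped in 4s = 0011 1111 0011 1111 = 0x3F3F
Convert to decimal digit by digit (value = value*16 + digit):
  3 -> 3
  3*16 + 15 (F) = 63
  63*16 + 3 = 1011
  1011*16 + 15 (F) = 16191
Decimal = 16191

16191


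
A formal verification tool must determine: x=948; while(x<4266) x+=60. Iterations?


Step 1: x goes from 948 toward 4266 by 60; the body runs while x<4266, so iterations = ceil((bound-start)/step)
Step 2: Distance=3318
Step 3: ceil(3318/60)=56

56


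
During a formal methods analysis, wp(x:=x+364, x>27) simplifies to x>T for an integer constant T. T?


Formula: wp(x:=E, P) = P[E/x] (substitute E for x in postcondition)
Step 1: Postcondition: x>27
Step 2: Substitute x+364 for x: x+364>27
Step 3: Solve for x: x > 27-364 = -337

-337


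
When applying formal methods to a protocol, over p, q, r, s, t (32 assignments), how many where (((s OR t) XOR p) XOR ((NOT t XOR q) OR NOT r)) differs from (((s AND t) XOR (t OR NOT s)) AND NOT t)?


F1 = (((s OR t) XOR p) XOR ((NOT t XOR q) OR NOT r))
F2 = (((s AND t) XOR (t OR NOT s)) AND NOT t)
Evaluate both on each of 32 rows (bits = p,q,r,s,t):
  row 0 [00000]: F1=1 F2=1 -> 0
  row 1 [00001]: F1=0 F2=0 -> 0
  row 2 [00010]: F1=0 F2=0 -> 0
  row 3 [00011]: F1=0 F2=0 -> 0
  row 4 [00100]: F1=1 F2=1 -> 0
  row 5 [00101]: F1=1 F2=0 (differ) -> 1
  row 6 [00110]: F1=0 F2=0 -> 0
  row 7 [00111]: F1=1 F2=0 (differ) -> 1
  row 8 [01000]: F1=1 F2=1 -> 0
  row 9 [01001]: F1=0 F2=0 -> 0
  row 10 [01010]: F1=0 F2=0 -> 0
  row 11 [01011]: F1=0 F2=0 -> 0
  row 12 [01100]: F1=0 F2=1 (differ) -> 1
  row 13 [01101]: F1=0 F2=0 -> 0
  row 14 [01110]: F1=1 F2=0 (differ) -> 1
  row 15 [01111]: F1=0 F2=0 -> 0
  row 16 [10000]: F1=0 F2=1 (differ) -> 1
  row 17 [10001]: F1=1 F2=0 (differ) -> 1
  row 18 [10010]: F1=1 F2=0 (differ) -> 1
  row 19 [10011]: F1=1 F2=0 (differ) -> 1
  row 20 [10100]: F1=0 F2=1 (differ) -> 1
  row 21 [10101]: F1=0 F2=0 -> 0
  row 22 [10110]: F1=1 F2=0 (differ) -> 1
  row 23 [10111]: F1=0 F2=0 -> 0
  row 24 [11000]: F1=0 F2=1 (differ) -> 1
  row 25 [11001]: F1=1 F2=0 (differ) -> 1
  row 26 [11010]: F1=1 F2=0 (differ) -> 1
  row 27 [11011]: F1=1 F2=0 (differ) -> 1
  row 28 [11100]: F1=1 F2=1 -> 0
  row 29 [11101]: F1=1 F2=0 (differ) -> 1
  row 30 [11110]: F1=0 F2=0 -> 0
  row 31 [11111]: F1=1 F2=0 (differ) -> 1
Full result column, 8 rows per line (p,q fixed per line; r,s,t runs 000..111 left to right):
  rows 0-7 [p,q=00]: 00000101  (ones: 2)
  rows 8-15 [p,q=01]: 00001010  (ones: 2)
  rows 16-23 [p,q=10]: 11111010  (ones: 6)
  rows 24-31 [p,q=11]: 11110101  (ones: 6)
Disagreements = 2+2+6+6 = 16

16
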